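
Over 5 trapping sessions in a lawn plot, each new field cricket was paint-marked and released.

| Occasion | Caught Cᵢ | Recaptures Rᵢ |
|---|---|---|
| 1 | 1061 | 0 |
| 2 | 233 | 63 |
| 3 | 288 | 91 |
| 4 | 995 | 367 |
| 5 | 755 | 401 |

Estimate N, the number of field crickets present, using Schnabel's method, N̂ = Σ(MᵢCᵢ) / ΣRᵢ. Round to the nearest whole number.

Marked at large before each occasion: Mᵢ = Σⱼ<ᵢ (Cⱼ − Rⱼ) → M1=0, M2=1061, M3=1231, M4=1428, M5=2056
Σ MᵢCᵢ = 0·1061 + 1061·233 + 1231·288 + 1428·995 + 2056·755 = 0 + 247213 + 354528 + 1420860 + 1552280 = 3574881
Σ Rᵢ = 0 + 63 + 91 + 367 + 401 = 922
N̂ = 3574881 / 922 ≈ 3877.3 → 3877

N ≈ 3877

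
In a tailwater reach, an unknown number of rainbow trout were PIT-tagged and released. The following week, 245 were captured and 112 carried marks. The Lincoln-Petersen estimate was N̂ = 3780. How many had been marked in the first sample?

From N = M·C/R: M = N·R / C = 3780·112 / 245 = 423360 / 245 = 1728.

M = 1728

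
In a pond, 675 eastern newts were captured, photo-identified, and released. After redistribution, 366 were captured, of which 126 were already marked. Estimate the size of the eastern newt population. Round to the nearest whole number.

N ≈ 1961

N = (675 × 366) / 126 = 247050 / 126 ≈ 1960.7 → 1961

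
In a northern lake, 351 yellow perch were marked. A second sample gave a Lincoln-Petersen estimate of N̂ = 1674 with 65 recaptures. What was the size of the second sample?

C = 310

From N = M·C/R: C = N·R / M = 1674·65 / 351 = 108810 / 351 = 310.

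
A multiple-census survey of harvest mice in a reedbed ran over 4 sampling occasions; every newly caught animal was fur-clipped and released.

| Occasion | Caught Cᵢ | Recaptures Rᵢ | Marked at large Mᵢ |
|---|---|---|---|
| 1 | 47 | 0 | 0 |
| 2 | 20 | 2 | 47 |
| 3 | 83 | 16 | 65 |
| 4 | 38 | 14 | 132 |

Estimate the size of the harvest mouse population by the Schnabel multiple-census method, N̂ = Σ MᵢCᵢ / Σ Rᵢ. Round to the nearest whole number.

Σ MᵢCᵢ = 0·47 + 47·20 + 65·83 + 132·38 = 0 + 940 + 5395 + 5016 = 11351
Σ Rᵢ = 0 + 2 + 16 + 14 = 32
N̂ = 11351 / 32 ≈ 354.7 → 355

N ≈ 355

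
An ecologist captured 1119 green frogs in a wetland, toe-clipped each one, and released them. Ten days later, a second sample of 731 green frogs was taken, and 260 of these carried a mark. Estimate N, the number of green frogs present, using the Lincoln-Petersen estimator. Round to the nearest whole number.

N ≈ 3146

If marked individuals mix randomly, R/C ≈ M/N, giving N ≈ M·C/R.
N = (1119 × 731) / 260 = 817989 / 260 ≈ 3146.1 → 3146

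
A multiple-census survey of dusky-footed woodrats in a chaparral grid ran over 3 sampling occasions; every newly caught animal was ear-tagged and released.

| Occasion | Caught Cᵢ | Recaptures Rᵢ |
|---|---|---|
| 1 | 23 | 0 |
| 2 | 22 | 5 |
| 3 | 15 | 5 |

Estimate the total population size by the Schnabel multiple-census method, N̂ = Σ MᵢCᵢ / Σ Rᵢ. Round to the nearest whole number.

Marked at large before each occasion: Mᵢ = Σⱼ<ᵢ (Cⱼ − Rⱼ) → M1=0, M2=23, M3=40
Σ MᵢCᵢ = 0·23 + 23·22 + 40·15 = 0 + 506 + 600 = 1106
Σ Rᵢ = 0 + 5 + 5 = 10
N̂ = 1106 / 10 ≈ 110.6 → 111

N ≈ 111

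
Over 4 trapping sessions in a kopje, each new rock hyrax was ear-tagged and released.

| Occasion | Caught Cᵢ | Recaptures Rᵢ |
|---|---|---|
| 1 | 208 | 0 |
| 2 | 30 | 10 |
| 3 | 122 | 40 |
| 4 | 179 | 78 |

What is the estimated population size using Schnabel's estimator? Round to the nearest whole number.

N ≈ 700

Marked at large before each occasion: Mᵢ = Σⱼ<ᵢ (Cⱼ − Rⱼ) → M1=0, M2=208, M3=228, M4=310
Σ MᵢCᵢ = 0·208 + 208·30 + 228·122 + 310·179 = 0 + 6240 + 27816 + 55490 = 89546
Σ Rᵢ = 0 + 10 + 40 + 78 = 128
N̂ = 89546 / 128 ≈ 699.6 → 700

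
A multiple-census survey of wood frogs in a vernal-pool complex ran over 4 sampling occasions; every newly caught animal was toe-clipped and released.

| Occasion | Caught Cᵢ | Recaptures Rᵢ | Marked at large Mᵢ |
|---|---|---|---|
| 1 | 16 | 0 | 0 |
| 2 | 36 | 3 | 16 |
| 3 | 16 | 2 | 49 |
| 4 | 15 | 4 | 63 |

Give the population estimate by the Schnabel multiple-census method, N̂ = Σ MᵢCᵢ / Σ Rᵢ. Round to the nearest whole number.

Σ MᵢCᵢ = 0·16 + 16·36 + 49·16 + 63·15 = 0 + 576 + 784 + 945 = 2305
Σ Rᵢ = 0 + 3 + 2 + 4 = 9
N̂ = 2305 / 9 ≈ 256.1 → 256

N ≈ 256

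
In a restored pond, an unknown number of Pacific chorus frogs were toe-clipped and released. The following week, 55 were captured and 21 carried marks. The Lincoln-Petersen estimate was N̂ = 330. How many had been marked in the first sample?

M = 126

From N = M·C/R: M = N·R / C = 330·21 / 55 = 6930 / 55 = 126.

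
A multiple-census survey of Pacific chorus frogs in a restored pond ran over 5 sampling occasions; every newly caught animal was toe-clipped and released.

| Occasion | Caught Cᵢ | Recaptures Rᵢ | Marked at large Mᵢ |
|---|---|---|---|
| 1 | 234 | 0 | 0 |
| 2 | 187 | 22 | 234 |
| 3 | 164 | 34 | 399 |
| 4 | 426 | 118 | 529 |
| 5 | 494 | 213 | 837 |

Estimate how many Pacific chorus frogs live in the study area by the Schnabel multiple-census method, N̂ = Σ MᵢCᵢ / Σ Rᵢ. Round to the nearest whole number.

N ≈ 1933

Σ MᵢCᵢ = 0·234 + 234·187 + 399·164 + 529·426 + 837·494 = 0 + 43758 + 65436 + 225354 + 413478 = 748026
Σ Rᵢ = 0 + 22 + 34 + 118 + 213 = 387
N̂ = 748026 / 387 ≈ 1932.9 → 1933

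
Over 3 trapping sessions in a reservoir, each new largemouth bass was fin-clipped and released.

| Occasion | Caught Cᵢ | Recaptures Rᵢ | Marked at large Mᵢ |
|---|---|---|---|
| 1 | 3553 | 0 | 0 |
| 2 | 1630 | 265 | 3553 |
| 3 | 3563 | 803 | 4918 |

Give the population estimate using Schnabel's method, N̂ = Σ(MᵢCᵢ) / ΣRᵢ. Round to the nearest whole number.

N ≈ 21,830

Σ MᵢCᵢ = 0·3553 + 3553·1630 + 4918·3563 = 0 + 5791390 + 17522834 = 23314224
Σ Rᵢ = 0 + 265 + 803 = 1068
N̂ = 23314224 / 1068 ≈ 21829.8 → 21830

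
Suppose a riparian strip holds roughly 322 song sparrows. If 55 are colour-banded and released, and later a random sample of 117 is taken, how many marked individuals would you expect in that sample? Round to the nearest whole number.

The marked fraction of the population is 55/322, so in a sample of 117 expect C·(M/N) marked.
E[R] = 55 × 117 / 322 = 6435 / 322 ≈ 20.0 → 20

expected recaptures ≈ 20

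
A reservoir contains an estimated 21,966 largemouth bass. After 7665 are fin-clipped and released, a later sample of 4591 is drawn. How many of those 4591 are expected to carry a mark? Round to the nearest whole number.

The marked fraction of the population is 7665/21966, so in a sample of 4591 expect C·(M/N) marked.
E[R] = 7665 × 4591 / 21966 = 35190015 / 21966 ≈ 1602.0 → 1602

expected recaptures ≈ 1602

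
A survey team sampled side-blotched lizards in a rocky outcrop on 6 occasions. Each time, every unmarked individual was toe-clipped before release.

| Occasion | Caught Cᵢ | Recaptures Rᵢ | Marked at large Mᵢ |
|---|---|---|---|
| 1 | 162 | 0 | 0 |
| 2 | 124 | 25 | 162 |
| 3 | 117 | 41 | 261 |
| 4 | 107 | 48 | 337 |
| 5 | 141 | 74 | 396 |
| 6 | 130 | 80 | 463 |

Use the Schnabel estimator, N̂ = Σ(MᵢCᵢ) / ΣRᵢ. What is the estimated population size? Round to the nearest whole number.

N ≈ 756

Σ MᵢCᵢ = 0·162 + 162·124 + 261·117 + 337·107 + 396·141 + 463·130 = 0 + 20088 + 30537 + 36059 + 55836 + 60190 = 202710
Σ Rᵢ = 0 + 25 + 41 + 48 + 74 + 80 = 268
N̂ = 202710 / 268 ≈ 756.4 → 756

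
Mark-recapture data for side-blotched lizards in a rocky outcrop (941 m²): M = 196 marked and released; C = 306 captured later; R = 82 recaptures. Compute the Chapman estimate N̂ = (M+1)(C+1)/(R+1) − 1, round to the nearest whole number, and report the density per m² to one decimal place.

N̂ = 197·307/83 − 1 = 60479/83 − 1 ≈ 727.7 → 728
Density = N̂ / area = 728 / 941 ≈ 0.77 → 0.8 per m²

density ≈ 0.8 side-blotched lizards per m²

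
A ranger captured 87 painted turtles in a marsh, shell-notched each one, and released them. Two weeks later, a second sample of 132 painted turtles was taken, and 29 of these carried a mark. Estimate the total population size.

Lincoln-Petersen assumes M/N = R/C, so N = M·C / R.
N = (87 × 132) / 29 = 11484 / 29 = 396

N = 396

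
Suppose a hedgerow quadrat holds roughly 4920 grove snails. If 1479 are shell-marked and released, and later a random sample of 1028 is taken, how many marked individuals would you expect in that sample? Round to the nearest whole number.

The marked fraction of the population is 1479/4920, so in a sample of 1028 expect C·(M/N) marked.
E[R] = 1479 × 1028 / 4920 = 1520412 / 4920 ≈ 309.0 → 309

expected recaptures ≈ 309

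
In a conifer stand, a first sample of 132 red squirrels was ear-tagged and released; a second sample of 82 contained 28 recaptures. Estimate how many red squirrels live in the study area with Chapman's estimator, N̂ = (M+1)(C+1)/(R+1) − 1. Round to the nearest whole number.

N̂ = (132+1)(82+1)/(28+1) − 1 = 133·83/29 − 1
= 11039/29 − 1 ≈ 380.7 − 1 ≈ 379.7 → 380

N ≈ 380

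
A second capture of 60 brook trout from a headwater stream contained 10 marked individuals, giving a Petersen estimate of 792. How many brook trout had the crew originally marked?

From N = M·C/R: M = N·R / C = 792·10 / 60 = 7920 / 60 = 132.

M = 132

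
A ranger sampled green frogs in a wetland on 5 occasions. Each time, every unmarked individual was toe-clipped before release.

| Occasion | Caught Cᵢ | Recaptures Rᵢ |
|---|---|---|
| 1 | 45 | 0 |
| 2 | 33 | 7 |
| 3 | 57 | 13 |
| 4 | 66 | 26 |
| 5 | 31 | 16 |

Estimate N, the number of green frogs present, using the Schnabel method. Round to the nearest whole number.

Marked at large before each occasion: Mᵢ = Σⱼ<ᵢ (Cⱼ − Rⱼ) → M1=0, M2=45, M3=71, M4=115, M5=155
Σ MᵢCᵢ = 0·45 + 45·33 + 71·57 + 115·66 + 155·31 = 0 + 1485 + 4047 + 7590 + 4805 = 17927
Σ Rᵢ = 0 + 7 + 13 + 26 + 16 = 62
N̂ = 17927 / 62 ≈ 289.1 → 289

N ≈ 289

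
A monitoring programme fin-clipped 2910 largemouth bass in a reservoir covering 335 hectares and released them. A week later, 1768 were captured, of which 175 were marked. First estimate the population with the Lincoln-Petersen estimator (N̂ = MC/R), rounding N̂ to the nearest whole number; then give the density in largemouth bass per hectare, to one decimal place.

density ≈ 87.8 largemouth bass per hectare

N̂ = 2910·1768/175 = 5144880/175 ≈ 29399.3 → 29399
Density = N̂ / area = 29399 / 335 ≈ 87.76 → 87.8 per hectare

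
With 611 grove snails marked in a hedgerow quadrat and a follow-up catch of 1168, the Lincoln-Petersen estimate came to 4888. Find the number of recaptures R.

From N = M·C/R: R = M·C / N = 611·1168 / 4888 = 713648 / 4888 = 146.

R = 146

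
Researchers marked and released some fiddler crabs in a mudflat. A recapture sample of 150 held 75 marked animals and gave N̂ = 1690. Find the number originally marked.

M = 845

From N = M·C/R: M = N·R / C = 1690·75 / 150 = 126750 / 150 = 845.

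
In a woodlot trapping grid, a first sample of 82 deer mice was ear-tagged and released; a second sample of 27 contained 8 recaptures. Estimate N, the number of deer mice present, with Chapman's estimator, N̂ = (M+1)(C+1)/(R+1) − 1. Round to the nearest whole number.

N̂ = (82+1)(27+1)/(8+1) − 1 = 83·28/9 − 1
= 2324/9 − 1 ≈ 258.2 − 1 ≈ 257.2 → 257

N ≈ 257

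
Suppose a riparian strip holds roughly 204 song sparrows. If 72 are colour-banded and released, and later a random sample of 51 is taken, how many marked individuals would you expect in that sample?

The marked fraction of the population is 72/204, so in a sample of 51 expect C·(M/N) marked.
E[R] = 72 × 51 / 204 = 3672 / 204 = 18

expected recaptures = 18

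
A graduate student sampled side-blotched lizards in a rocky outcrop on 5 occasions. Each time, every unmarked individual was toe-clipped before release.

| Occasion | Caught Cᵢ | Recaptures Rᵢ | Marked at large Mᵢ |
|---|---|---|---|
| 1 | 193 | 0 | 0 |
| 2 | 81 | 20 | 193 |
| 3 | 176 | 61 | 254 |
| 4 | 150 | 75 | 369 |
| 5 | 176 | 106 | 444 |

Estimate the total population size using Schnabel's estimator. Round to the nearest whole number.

Σ MᵢCᵢ = 0·193 + 193·81 + 254·176 + 369·150 + 444·176 = 0 + 15633 + 44704 + 55350 + 78144 = 193831
Σ Rᵢ = 0 + 20 + 61 + 75 + 106 = 262
N̂ = 193831 / 262 ≈ 739.8 → 740

N ≈ 740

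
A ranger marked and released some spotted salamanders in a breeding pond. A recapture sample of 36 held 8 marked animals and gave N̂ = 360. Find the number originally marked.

From N = M·C/R: M = N·R / C = 360·8 / 36 = 2880 / 36 = 80.

M = 80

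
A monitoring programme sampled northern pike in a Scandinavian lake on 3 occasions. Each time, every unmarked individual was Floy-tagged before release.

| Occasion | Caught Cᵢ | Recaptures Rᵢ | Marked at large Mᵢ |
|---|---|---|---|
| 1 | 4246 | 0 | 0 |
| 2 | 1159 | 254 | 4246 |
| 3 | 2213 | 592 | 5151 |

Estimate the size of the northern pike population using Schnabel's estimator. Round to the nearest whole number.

N ≈ 19,291

Σ MᵢCᵢ = 0·4246 + 4246·1159 + 5151·2213 = 0 + 4921114 + 11399163 = 16320277
Σ Rᵢ = 0 + 254 + 592 = 846
N̂ = 16320277 / 846 ≈ 19291.1 → 19291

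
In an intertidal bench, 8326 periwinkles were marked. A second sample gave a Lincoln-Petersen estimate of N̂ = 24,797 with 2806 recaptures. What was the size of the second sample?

C = 8357

From N = M·C/R: C = N·R / M = 24797·2806 / 8326 = 69580382 / 8326 = 8357.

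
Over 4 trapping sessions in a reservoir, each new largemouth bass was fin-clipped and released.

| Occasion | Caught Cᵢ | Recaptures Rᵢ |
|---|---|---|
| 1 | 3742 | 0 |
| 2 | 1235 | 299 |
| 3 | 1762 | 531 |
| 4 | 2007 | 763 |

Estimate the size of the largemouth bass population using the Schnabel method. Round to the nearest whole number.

N ≈ 15,520

Marked at large before each occasion: Mᵢ = Σⱼ<ᵢ (Cⱼ − Rⱼ) → M1=0, M2=3742, M3=4678, M4=5909
Σ MᵢCᵢ = 0·3742 + 3742·1235 + 4678·1762 + 5909·2007 = 0 + 4621370 + 8242636 + 11859363 = 24723369
Σ Rᵢ = 0 + 299 + 531 + 763 = 1593
N̂ = 24723369 / 1593 ≈ 15520.0 → 15520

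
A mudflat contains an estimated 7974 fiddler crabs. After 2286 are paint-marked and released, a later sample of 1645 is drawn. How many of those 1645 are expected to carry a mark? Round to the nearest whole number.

expected recaptures ≈ 472

The marked fraction of the population is 2286/7974, so in a sample of 1645 expect C·(M/N) marked.
E[R] = 2286 × 1645 / 7974 = 3760470 / 7974 ≈ 471.6 → 472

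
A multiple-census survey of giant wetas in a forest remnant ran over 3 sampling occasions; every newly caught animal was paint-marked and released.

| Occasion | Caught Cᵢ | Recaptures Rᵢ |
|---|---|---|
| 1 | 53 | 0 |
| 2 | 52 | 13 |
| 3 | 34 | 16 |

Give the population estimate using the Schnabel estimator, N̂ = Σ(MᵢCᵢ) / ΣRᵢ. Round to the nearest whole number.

Marked at large before each occasion: Mᵢ = Σⱼ<ᵢ (Cⱼ − Rⱼ) → M1=0, M2=53, M3=92
Σ MᵢCᵢ = 0·53 + 53·52 + 92·34 = 0 + 2756 + 3128 = 5884
Σ Rᵢ = 0 + 13 + 16 = 29
N̂ = 5884 / 29 ≈ 202.9 → 203

N ≈ 203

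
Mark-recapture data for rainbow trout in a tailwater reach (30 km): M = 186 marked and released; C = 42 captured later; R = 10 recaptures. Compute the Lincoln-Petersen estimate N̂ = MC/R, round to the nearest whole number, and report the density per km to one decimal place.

N̂ = 186·42/10 = 7812/10 ≈ 781.2 → 781
Density = N̂ / area = 781 / 30 ≈ 26.03 → 26.0 per km

density ≈ 26.0 rainbow trout per km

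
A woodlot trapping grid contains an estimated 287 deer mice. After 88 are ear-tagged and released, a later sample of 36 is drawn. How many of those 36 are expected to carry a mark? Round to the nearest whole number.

expected recaptures ≈ 11

The marked fraction of the population is 88/287, so in a sample of 36 expect C·(M/N) marked.
E[R] = 88 × 36 / 287 = 3168 / 287 ≈ 11.0 → 11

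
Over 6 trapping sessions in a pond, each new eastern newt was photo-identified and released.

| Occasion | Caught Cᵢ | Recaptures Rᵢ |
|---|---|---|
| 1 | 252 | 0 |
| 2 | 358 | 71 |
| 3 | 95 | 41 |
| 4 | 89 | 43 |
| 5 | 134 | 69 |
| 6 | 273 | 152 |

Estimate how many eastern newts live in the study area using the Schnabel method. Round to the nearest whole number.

Marked at large before each occasion: Mᵢ = Σⱼ<ᵢ (Cⱼ − Rⱼ) → M1=0, M2=252, M3=539, M4=593, M5=639, M6=704
Σ MᵢCᵢ = 0·252 + 252·358 + 539·95 + 593·89 + 639·134 + 704·273 = 0 + 90216 + 51205 + 52777 + 85626 + 192192 = 472016
Σ Rᵢ = 0 + 71 + 41 + 43 + 69 + 152 = 376
N̂ = 472016 / 376 ≈ 1255.4 → 1255

N ≈ 1255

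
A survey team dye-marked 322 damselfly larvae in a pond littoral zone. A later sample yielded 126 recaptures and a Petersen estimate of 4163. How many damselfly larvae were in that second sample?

C = 1629

From N = M·C/R: C = N·R / M = 4163·126 / 322 = 524538 / 322 = 1629.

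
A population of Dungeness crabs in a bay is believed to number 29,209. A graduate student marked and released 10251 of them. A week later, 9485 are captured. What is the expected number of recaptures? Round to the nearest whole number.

Expected recaptures E[R] = M·C / N.
E[R] = 10251 × 9485 / 29209 = 97230735 / 29209 ≈ 3328.8 → 3329

expected recaptures ≈ 3329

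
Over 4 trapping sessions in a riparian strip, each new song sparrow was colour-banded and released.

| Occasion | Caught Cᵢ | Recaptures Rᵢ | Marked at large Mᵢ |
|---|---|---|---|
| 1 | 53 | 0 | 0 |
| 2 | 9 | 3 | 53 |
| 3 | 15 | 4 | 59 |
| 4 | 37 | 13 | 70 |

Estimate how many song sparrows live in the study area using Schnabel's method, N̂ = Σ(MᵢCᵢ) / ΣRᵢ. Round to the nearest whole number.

Σ MᵢCᵢ = 0·53 + 53·9 + 59·15 + 70·37 = 0 + 477 + 885 + 2590 = 3952
Σ Rᵢ = 0 + 3 + 4 + 13 = 20
N̂ = 3952 / 20 ≈ 197.6 → 198

N ≈ 198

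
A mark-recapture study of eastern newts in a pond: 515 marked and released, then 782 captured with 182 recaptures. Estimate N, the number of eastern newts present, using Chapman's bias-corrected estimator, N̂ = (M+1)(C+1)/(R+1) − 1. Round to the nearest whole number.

N̂ = (515+1)(782+1)/(182+1) − 1 = 516·783/183 − 1
= 404028/183 − 1 ≈ 2207.8 − 1 ≈ 2206.8 → 2207

N ≈ 2207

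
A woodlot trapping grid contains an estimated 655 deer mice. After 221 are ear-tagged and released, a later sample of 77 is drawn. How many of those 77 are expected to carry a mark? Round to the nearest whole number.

The marked fraction of the population is 221/655, so in a sample of 77 expect C·(M/N) marked.
E[R] = 221 × 77 / 655 = 17017 / 655 ≈ 26.0 → 26

expected recaptures ≈ 26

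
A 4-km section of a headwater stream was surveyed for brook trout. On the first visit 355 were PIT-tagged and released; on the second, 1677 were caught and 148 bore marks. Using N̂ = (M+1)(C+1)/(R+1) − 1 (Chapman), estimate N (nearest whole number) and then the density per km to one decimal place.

N̂ = 356·1678/149 − 1 = 597368/149 − 1 ≈ 4008.2 → 4008
Density = N̂ / area = 4008 / 4 = 1002.0 per km

density ≈ 1002.0 brook trout per km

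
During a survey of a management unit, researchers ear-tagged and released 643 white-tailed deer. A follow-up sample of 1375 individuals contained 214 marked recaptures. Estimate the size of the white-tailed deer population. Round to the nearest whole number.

N = (643 × 1375) / 214 = 884125 / 214 ≈ 4131.4 → 4131

N ≈ 4131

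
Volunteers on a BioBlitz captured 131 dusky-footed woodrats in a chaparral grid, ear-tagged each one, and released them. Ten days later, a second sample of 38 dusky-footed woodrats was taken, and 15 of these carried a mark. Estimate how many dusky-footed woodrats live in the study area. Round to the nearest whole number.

N ≈ 332

Lincoln-Petersen assumes M/N = R/C, so N = M·C / R.
N = (131 × 38) / 15 = 4978 / 15 ≈ 331.9 → 332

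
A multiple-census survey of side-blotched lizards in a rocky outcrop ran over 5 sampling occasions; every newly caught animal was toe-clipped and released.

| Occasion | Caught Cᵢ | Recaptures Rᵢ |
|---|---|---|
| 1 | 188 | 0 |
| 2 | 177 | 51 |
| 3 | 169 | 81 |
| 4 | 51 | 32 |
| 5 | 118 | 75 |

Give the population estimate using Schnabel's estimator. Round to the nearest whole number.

Marked at large before each occasion: Mᵢ = Σⱼ<ᵢ (Cⱼ − Rⱼ) → M1=0, M2=188, M3=314, M4=402, M5=421
Σ MᵢCᵢ = 0·188 + 188·177 + 314·169 + 402·51 + 421·118 = 0 + 33276 + 53066 + 20502 + 49678 = 156522
Σ Rᵢ = 0 + 51 + 81 + 32 + 75 = 239
N̂ = 156522 / 239 ≈ 654.9 → 655

N ≈ 655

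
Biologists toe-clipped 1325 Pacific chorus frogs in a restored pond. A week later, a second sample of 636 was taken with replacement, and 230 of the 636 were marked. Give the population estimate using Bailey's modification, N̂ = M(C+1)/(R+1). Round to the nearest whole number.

N̂ = 1325·(636+1)/(230+1) = 1325·637/231 = 844025/231 ≈ 3653.8 → 3654

N ≈ 3654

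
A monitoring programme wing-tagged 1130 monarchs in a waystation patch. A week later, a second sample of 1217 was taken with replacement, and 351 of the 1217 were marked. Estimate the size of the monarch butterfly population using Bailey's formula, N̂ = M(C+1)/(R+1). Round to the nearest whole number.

N ≈ 3910

N̂ = 1130·(1217+1)/(351+1) = 1130·1218/352 = 1376340/352 ≈ 3910.1 → 3910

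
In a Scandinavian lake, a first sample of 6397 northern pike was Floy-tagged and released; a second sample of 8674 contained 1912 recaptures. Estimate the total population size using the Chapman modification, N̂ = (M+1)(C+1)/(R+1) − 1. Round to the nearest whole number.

N̂ = (6397+1)(8674+1)/(1912+1) − 1 = 6398·8675/1913 − 1
= 55502650/1913 − 1 ≈ 29013.4 − 1 ≈ 29012.4 → 29012

N ≈ 29,012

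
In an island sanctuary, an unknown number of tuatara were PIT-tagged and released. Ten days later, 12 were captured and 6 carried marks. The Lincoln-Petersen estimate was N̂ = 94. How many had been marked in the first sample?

From N = M·C/R: M = N·R / C = 94·6 / 12 = 564 / 12 = 47.

M = 47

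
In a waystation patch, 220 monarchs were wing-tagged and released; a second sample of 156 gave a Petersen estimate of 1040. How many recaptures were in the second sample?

From N = M·C/R: R = M·C / N = 220·156 / 1040 = 34320 / 1040 = 33.

R = 33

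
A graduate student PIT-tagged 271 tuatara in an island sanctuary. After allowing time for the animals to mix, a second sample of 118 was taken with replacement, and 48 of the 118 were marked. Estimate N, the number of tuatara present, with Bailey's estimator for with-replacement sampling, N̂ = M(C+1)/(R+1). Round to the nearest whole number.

N ≈ 658

N̂ = 271·(118+1)/(48+1) = 271·119/49 = 32249/49 ≈ 658.1 → 658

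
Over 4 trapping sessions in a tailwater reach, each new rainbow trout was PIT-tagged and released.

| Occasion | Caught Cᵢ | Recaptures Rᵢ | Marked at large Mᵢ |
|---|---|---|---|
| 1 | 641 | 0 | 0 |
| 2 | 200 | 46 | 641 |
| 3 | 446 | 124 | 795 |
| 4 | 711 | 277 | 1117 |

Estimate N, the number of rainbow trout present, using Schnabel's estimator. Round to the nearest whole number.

N ≈ 2857

Σ MᵢCᵢ = 0·641 + 641·200 + 795·446 + 1117·711 = 0 + 128200 + 354570 + 794187 = 1276957
Σ Rᵢ = 0 + 46 + 124 + 277 = 447
N̂ = 1276957 / 447 ≈ 2856.7 → 2857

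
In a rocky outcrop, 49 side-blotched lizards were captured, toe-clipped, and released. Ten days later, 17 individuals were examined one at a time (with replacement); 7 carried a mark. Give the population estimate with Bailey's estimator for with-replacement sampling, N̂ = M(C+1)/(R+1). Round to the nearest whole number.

N ≈ 110

N̂ = 49·(17+1)/(7+1) = 49·18/8 = 882/8 ≈ 110.2 → 110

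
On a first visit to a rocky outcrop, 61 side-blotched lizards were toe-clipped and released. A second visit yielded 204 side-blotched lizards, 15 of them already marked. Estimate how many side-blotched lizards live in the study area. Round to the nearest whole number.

N ≈ 830

If marked individuals mix randomly, R/C ≈ M/N, giving N ≈ M·C/R.
N = (61 × 204) / 15 = 12444 / 15 ≈ 829.6 → 830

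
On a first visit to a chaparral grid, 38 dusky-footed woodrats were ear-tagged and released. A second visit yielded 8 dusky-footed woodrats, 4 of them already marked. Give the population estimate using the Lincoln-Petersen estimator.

If marked individuals mix randomly, R/C ≈ M/N, giving N ≈ M·C/R.
N = (38 × 8) / 4 = 304 / 4 = 76

N = 76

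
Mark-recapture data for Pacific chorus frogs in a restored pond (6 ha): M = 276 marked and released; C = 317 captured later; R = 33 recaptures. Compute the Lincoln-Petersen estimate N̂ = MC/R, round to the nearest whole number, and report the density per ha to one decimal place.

N̂ = 276·317/33 = 87492/33 ≈ 2651.3 → 2651
Density = N̂ / area = 2651 / 6 ≈ 441.83 → 441.8 per ha

density ≈ 441.8 Pacific chorus frogs per ha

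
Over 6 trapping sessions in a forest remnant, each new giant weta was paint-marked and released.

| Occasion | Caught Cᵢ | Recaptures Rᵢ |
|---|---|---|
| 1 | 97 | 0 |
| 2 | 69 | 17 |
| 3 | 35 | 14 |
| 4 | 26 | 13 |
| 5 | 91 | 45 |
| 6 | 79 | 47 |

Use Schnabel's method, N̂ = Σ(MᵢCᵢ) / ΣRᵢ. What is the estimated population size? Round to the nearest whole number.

Marked at large before each occasion: Mᵢ = Σⱼ<ᵢ (Cⱼ − Rⱼ) → M1=0, M2=97, M3=149, M4=170, M5=183, M6=229
Σ MᵢCᵢ = 0·97 + 97·69 + 149·35 + 170·26 + 183·91 + 229·79 = 0 + 6693 + 5215 + 4420 + 16653 + 18091 = 51072
Σ Rᵢ = 0 + 17 + 14 + 13 + 45 + 47 = 136
N̂ = 51072 / 136 ≈ 375.5 → 376

N ≈ 376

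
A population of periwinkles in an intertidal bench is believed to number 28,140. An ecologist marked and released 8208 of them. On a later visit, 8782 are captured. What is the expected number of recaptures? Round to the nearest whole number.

expected recaptures ≈ 2562

Expected recaptures E[R] = M·C / N.
E[R] = 8208 × 8782 / 28140 = 72082656 / 28140 ≈ 2561.6 → 2562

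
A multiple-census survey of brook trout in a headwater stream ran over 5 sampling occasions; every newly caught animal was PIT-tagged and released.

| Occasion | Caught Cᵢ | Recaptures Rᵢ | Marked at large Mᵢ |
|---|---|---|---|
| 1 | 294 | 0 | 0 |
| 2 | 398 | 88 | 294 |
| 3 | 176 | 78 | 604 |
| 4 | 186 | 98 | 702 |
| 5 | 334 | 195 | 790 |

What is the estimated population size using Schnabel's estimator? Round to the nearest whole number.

Σ MᵢCᵢ = 0·294 + 294·398 + 604·176 + 702·186 + 790·334 = 0 + 117012 + 106304 + 130572 + 263860 = 617748
Σ Rᵢ = 0 + 88 + 78 + 98 + 195 = 459
N̂ = 617748 / 459 ≈ 1345.9 → 1346

N ≈ 1346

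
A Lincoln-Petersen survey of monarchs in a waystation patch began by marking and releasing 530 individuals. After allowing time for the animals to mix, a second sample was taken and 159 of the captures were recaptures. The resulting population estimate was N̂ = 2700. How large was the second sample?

From N = M·C/R: C = N·R / M = 2700·159 / 530 = 429300 / 530 = 810.

C = 810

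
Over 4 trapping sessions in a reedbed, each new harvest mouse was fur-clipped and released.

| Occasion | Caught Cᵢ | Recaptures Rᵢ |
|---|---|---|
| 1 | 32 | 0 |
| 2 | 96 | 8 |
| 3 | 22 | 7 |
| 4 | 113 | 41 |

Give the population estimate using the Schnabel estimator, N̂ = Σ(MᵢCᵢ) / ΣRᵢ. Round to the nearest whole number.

Marked at large before each occasion: Mᵢ = Σⱼ<ᵢ (Cⱼ − Rⱼ) → M1=0, M2=32, M3=120, M4=135
Σ MᵢCᵢ = 0·32 + 32·96 + 120·22 + 135·113 = 0 + 3072 + 2640 + 15255 = 20967
Σ Rᵢ = 0 + 8 + 7 + 41 = 56
N̂ = 20967 / 56 ≈ 374.4 → 374

N ≈ 374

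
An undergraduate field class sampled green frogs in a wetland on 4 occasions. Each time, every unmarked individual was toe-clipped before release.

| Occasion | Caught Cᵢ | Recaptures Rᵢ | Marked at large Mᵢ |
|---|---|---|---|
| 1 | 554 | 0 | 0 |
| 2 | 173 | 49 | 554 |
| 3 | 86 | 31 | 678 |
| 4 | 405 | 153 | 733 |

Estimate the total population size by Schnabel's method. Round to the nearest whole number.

N ≈ 1936

Σ MᵢCᵢ = 0·554 + 554·173 + 678·86 + 733·405 = 0 + 95842 + 58308 + 296865 = 451015
Σ Rᵢ = 0 + 49 + 31 + 153 = 233
N̂ = 451015 / 233 ≈ 1935.7 → 1936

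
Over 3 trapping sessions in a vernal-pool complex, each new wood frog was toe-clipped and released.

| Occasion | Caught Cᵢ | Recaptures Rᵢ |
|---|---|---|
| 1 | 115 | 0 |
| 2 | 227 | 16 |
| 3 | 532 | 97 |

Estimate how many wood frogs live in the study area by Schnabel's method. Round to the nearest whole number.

Marked at large before each occasion: Mᵢ = Σⱼ<ᵢ (Cⱼ − Rⱼ) → M1=0, M2=115, M3=326
Σ MᵢCᵢ = 0·115 + 115·227 + 326·532 = 0 + 26105 + 173432 = 199537
Σ Rᵢ = 0 + 16 + 97 = 113
N̂ = 199537 / 113 ≈ 1765.8 → 1766

N ≈ 1766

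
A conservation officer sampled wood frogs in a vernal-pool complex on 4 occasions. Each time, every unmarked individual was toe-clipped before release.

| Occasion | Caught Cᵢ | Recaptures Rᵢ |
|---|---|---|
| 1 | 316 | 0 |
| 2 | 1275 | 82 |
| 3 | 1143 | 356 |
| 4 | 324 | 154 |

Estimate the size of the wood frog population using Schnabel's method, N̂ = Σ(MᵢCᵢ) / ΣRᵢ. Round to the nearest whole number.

N ≈ 4851

Marked at large before each occasion: Mᵢ = Σⱼ<ᵢ (Cⱼ − Rⱼ) → M1=0, M2=316, M3=1509, M4=2296
Σ MᵢCᵢ = 0·316 + 316·1275 + 1509·1143 + 2296·324 = 0 + 402900 + 1724787 + 743904 = 2871591
Σ Rᵢ = 0 + 82 + 356 + 154 = 592
N̂ = 2871591 / 592 ≈ 4850.7 → 4851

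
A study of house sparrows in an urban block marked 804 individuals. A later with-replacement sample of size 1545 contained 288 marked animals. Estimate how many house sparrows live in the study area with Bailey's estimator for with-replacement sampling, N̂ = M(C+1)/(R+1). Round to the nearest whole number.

N̂ = 804·(1545+1)/(288+1) = 804·1546/289 = 1242984/289 ≈ 4301.0 → 4301

N ≈ 4301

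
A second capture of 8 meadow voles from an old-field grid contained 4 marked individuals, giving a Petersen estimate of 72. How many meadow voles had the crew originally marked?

M = 36

From N = M·C/R: M = N·R / C = 72·4 / 8 = 288 / 8 = 36.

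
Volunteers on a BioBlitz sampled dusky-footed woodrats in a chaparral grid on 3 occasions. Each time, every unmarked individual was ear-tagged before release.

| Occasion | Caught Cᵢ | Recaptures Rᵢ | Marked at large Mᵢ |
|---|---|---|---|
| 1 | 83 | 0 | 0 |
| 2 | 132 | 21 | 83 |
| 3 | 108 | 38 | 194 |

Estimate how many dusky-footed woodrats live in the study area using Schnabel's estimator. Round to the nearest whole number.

Σ MᵢCᵢ = 0·83 + 83·132 + 194·108 = 0 + 10956 + 20952 = 31908
Σ Rᵢ = 0 + 21 + 38 = 59
N̂ = 31908 / 59 ≈ 540.8 → 541

N ≈ 541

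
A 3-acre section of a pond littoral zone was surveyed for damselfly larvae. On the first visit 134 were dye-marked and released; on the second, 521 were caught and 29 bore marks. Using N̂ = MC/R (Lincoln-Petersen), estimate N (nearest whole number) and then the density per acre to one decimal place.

density ≈ 802.3 damselfly larvae per acre

N̂ = 134·521/29 = 69814/29 ≈ 2407.4 → 2407
Density = N̂ / area = 2407 / 3 ≈ 802.33 → 802.3 per acre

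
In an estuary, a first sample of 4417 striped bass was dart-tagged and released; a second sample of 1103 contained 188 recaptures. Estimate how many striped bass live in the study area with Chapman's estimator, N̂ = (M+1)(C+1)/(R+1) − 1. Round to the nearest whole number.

N̂ = (4417+1)(1103+1)/(188+1) − 1 = 4418·1104/189 − 1
= 4877472/189 − 1 ≈ 25806.7 − 1 ≈ 25805.7 → 25806

N ≈ 25,806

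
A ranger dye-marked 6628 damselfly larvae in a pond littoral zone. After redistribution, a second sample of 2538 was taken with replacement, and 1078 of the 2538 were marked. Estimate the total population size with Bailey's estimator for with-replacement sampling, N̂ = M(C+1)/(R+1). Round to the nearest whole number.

N̂ = 6628·(2538+1)/(1078+1) = 6628·2539/1079 = 16828492/1079 ≈ 15596.4 → 15596

N ≈ 15,596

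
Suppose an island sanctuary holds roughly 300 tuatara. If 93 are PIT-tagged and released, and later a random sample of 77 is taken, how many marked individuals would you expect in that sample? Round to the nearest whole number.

Expected recaptures E[R] = M·C / N.
E[R] = 93 × 77 / 300 = 7161 / 300 ≈ 23.9 → 24

expected recaptures ≈ 24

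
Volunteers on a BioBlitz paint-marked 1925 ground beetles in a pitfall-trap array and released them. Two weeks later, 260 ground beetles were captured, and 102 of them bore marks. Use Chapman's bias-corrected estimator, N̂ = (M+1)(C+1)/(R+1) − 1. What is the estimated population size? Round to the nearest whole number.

N̂ = (1925+1)(260+1)/(102+1) − 1 = 1926·261/103 − 1
= 502686/103 − 1 ≈ 4880.4 − 1 ≈ 4879.4 → 4879

N ≈ 4879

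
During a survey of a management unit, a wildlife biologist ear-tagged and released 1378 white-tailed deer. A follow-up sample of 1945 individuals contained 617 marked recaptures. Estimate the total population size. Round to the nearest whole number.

N ≈ 4344

N = (1378 × 1945) / 617 = 2680210 / 617 ≈ 4343.9 → 4344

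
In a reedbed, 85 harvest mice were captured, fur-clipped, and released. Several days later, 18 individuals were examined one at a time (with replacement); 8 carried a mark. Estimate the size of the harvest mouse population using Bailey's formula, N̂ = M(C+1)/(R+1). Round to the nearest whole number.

N ≈ 179

N̂ = 85·(18+1)/(8+1) = 85·19/9 = 1615/9 ≈ 179.4 → 179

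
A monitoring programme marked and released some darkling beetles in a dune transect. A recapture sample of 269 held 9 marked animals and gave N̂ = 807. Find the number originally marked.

M = 27

From N = M·C/R: M = N·R / C = 807·9 / 269 = 7263 / 269 = 27.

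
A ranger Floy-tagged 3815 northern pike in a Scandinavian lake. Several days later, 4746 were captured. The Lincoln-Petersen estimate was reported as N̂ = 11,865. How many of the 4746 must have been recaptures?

From N = M·C/R: R = M·C / N = 3815·4746 / 11865 = 18105990 / 11865 = 1526.

R = 1526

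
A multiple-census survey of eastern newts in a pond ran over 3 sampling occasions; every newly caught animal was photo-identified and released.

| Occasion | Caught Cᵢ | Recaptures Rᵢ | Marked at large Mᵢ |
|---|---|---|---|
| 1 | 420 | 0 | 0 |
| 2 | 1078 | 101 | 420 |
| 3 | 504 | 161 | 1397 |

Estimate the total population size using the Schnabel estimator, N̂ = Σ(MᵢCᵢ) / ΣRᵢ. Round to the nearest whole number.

N ≈ 4415

Σ MᵢCᵢ = 0·420 + 420·1078 + 1397·504 = 0 + 452760 + 704088 = 1156848
Σ Rᵢ = 0 + 101 + 161 = 262
N̂ = 1156848 / 262 ≈ 4415.45 → 4415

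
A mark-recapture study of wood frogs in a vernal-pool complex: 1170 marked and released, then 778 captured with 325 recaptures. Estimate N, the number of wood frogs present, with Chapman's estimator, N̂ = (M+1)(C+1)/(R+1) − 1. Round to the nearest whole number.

N̂ = (1170+1)(778+1)/(325+1) − 1 = 1171·779/326 − 1
= 912209/326 − 1 ≈ 2798.2 − 1 ≈ 2797.2 → 2797

N ≈ 2797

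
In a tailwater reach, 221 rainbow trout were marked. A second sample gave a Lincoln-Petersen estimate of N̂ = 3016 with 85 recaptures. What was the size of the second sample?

From N = M·C/R: C = N·R / M = 3016·85 / 221 = 256360 / 221 = 1160.

C = 1160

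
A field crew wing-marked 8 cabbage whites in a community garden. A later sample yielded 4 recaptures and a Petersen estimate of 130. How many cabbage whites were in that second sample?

From N = M·C/R: C = N·R / M = 130·4 / 8 = 520 / 8 = 65.

C = 65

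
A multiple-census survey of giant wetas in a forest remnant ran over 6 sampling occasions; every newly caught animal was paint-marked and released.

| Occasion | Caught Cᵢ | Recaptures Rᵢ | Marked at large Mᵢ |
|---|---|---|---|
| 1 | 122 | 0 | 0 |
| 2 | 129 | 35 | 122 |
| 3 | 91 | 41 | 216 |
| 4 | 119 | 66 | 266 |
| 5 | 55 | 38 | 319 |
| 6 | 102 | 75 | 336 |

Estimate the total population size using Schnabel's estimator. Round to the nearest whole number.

Σ MᵢCᵢ = 0·122 + 122·129 + 216·91 + 266·119 + 319·55 + 336·102 = 0 + 15738 + 19656 + 31654 + 17545 + 34272 = 118865
Σ Rᵢ = 0 + 35 + 41 + 66 + 38 + 75 = 255
N̂ = 118865 / 255 ≈ 466.1 → 466

N ≈ 466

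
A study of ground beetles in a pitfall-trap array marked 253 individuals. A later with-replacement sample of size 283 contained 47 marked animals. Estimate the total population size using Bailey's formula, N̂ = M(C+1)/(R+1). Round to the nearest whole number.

N̂ = 253·(283+1)/(47+1) = 253·284/48 = 71852/48 ≈ 1496.9 → 1497

N ≈ 1497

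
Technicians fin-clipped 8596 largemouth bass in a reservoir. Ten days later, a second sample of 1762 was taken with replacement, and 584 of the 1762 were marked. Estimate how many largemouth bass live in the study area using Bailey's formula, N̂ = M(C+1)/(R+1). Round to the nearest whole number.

N̂ = 8596·(1762+1)/(584+1) = 8596·1763/585 = 15154748/585 ≈ 25905.6 → 25906

N ≈ 25,906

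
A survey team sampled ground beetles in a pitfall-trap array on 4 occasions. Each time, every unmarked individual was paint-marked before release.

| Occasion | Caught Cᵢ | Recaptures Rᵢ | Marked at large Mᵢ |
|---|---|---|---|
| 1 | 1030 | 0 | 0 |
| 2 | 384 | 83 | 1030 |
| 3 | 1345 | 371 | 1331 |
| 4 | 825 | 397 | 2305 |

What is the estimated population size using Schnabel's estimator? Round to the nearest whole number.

Σ MᵢCᵢ = 0·1030 + 1030·384 + 1331·1345 + 2305·825 = 0 + 395520 + 1790195 + 1901625 = 4087340
Σ Rᵢ = 0 + 83 + 371 + 397 = 851
N̂ = 4087340 / 851 ≈ 4803.0 → 4803

N ≈ 4803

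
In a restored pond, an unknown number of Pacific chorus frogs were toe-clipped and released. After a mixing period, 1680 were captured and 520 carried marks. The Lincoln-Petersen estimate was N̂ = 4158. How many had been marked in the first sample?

M = 1287

From N = M·C/R: M = N·R / C = 4158·520 / 1680 = 2162160 / 1680 = 1287.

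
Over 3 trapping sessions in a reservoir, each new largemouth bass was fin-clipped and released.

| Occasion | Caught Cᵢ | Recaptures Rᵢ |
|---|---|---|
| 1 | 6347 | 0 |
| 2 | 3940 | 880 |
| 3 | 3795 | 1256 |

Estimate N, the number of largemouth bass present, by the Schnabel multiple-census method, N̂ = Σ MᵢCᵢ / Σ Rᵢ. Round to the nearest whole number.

N ≈ 28,421

Marked at large before each occasion: Mᵢ = Σⱼ<ᵢ (Cⱼ − Rⱼ) → M1=0, M2=6347, M3=9407
Σ MᵢCᵢ = 0·6347 + 6347·3940 + 9407·3795 = 0 + 25007180 + 35699565 = 60706745
Σ Rᵢ = 0 + 880 + 1256 = 2136
N̂ = 60706745 / 2136 ≈ 28420.8 → 28421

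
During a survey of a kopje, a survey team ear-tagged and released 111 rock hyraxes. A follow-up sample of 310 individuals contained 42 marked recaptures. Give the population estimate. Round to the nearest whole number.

Lincoln-Petersen assumes M/N = R/C, so N = M·C / R.
N = (111 × 310) / 42 = 34410 / 42 ≈ 819.3 → 819

N ≈ 819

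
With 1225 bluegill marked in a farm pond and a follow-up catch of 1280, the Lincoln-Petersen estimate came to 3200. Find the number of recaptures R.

R = 490

From N = M·C/R: R = M·C / N = 1225·1280 / 3200 = 1568000 / 3200 = 490.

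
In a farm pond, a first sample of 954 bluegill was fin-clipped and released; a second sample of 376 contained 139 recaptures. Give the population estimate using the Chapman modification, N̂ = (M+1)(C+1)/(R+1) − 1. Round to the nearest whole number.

N̂ = (954+1)(376+1)/(139+1) − 1 = 955·377/140 − 1
= 360035/140 − 1 ≈ 2571.7 − 1 ≈ 2570.7 → 2571

N ≈ 2571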